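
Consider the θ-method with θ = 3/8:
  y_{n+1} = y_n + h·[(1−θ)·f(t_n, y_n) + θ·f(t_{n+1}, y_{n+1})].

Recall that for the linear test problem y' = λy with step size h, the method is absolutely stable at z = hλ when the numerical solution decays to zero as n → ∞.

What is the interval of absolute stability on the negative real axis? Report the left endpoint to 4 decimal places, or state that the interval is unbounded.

z∈(-8.0000,0).

On y'=λy, z=hλ:
  y_{n+1} = y_n + z·[5/8·y_n + 3/8·y_{n+1}] ⇒ (1 − 3/8z)y_{n+1} = (1 + 5/8z)y_n
  Hence R(z) = (1 + 5/8z)/(1 − 3/8z).

Find x<0 with |R(x)|<1.
x=-0.38: |R|=0.6674
R=−1: 1+5/8x = −1+3/8x ⇒ -1/4x=2 ⇒ x=2/(-1/4)=-8.0000
Confirm numerically:
  x=-7.574: |R|=0.97227 <1
  x=-7.443: |R|=0.96327 <1
  x=-5.170: |R|=0.75925 <1
  x=-3.288: |R|=0.47246 <1
  x=-8.222: |R|=1.01359 >1
  x=-8.112: |R|=1.00693 >1
So |R|<1 on (-8.0000, 0).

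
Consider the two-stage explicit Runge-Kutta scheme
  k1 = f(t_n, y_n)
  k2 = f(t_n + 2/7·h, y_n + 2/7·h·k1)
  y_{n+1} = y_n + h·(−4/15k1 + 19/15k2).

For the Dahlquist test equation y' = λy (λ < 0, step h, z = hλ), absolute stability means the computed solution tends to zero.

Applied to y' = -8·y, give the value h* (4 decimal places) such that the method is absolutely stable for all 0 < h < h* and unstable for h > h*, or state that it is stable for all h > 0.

On y'=λy, z=hλ:
  k1=λy_n ⇒ h·k1=z·y_n;  k2=λ(1+2/7z)y_n ⇒ h·k2=z(1+2/7z)y_n
  y_{n+1}/y_n = 1 − 4/15z + 19/15z(1+2/7z) = 1 + z + 38/105z²
  ⇒ R(z) = 1 + z + 38/105z².

Boundary: |R(x)|=1, x<0.
x=-1.45: |R|=0.3109
R=1: x+38/105x²=0 ⇒ x=−105/38=-2.7632; min R=1−1/(4·38/105)=0.3092>−1
Confirm numerically:
  x=-2.727: |R|=0.96432 <1
  x=-2.452: |R|=0.72388 <1
  x=-2.298: |R|=0.61315 <1
  x=-2.227: |R|=0.56788 <1
  x=-3.295: |R|=1.63421 >1
  x=-3.104: |R|=1.38289 >1
  x=-2.940: |R|=1.18816 >1
So |R|<1 on (-2.7632, 0).

(-2.7632,0); λ=-8 ⇒ h* = (105/38)/8 = 0.3454.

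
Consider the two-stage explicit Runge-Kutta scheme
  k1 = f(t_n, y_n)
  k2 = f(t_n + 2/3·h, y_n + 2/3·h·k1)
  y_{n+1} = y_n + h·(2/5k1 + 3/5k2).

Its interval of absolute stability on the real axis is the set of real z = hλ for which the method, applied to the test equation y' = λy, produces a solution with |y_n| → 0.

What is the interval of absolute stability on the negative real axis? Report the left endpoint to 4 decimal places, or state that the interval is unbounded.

(-2.5000, 0).

With y'=λy (z=hλ):
  k1=λy_n ⇒ h·k1=z·y_n;  k2=λ(1+2/3z)y_n ⇒ h·k2=z(1+2/3z)y_n
  y_{n+1}/y_n = 1 + 2/5z + 3/5z(1+2/3z) = 1 + z + 2/5z²
  R(z) = 1 + z + 2/5z².

Boundary: |R(x)|=1, x<0.
x=-0.89: |R|=0.4268
R=1: x+2/5x²=0 ⇒ x=−5/2=-2.5000; min R=1−1/(4·2/5)=0.3750>−1
Confirm numerically:
  x=-1.616: |R|=0.42858 <1
  x=-1.505: |R|=0.40101 <1
  x=-1.084: |R|=0.38602 <1
  x=-2.973: |R|=1.56249 >1
  x=-2.696: |R|=1.21137 >1
  x=-2.604: |R|=1.10833 >1
Interval (-2.5000, 0).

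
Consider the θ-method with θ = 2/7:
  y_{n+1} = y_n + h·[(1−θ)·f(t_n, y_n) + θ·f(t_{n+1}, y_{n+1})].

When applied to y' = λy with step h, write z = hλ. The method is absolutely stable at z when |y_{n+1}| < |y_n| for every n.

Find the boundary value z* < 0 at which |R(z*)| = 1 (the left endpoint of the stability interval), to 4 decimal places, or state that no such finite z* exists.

z* = -4.6667.

With y'=λy (z=hλ):
  y_{n+1} = y_n + z·[5/7·y_n + 2/7·y_{n+1}] ⇒ (1 − 2/7z)y_{n+1} = (1 + 5/7z)y_n
  Hence R(z) = (1 + 5/7z)/(1 − 2/7z).

Need |R(x)|<1, x<0.
x=-1.35: |R|=0.0258
R=−1: 1+5/7x = −1+2/7x ⇒ -3/7x=2 ⇒ x=2/(-3/7)=-4.6667
Confirm numerically:
  x=-3.429: |R|=0.73207 <1
  x=-2.924: |R|=0.59309 <1
  x=-2.019: |R|=0.28039 <1
  x=-5.028: |R|=1.06356 >1
  x=-5.004: |R|=1.05950 >1
  x=-4.784: |R|=1.02125 >1
So |R|<1 on (-4.6667, 0).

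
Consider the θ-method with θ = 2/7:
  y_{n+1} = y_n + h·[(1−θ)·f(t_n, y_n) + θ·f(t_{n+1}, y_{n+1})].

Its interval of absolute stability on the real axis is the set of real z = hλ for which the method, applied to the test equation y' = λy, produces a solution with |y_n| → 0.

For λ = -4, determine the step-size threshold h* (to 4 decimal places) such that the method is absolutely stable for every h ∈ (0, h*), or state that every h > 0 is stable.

(-4.6667,0); λ=-4 ⇒ h* = (14/3)/4 = 1.1667.

With y'=λy (z=hλ):
  y_{n+1} = y_n + z·[5/7·y_n + 2/7·y_{n+1}] ⇒ (1 − 2/7z)y_{n+1} = (1 + 5/7z)y_n
  so R(z) = (1 + 5/7z)/(1 − 2/7z).

Find x<0 with |R(x)|<1.
x=-1.42: |R|=0.0102
R=−1: 1+5/7x = −1+2/7x ⇒ -3/7x=2 ⇒ x=2/(-3/7)=-4.6667
Confirm numerically:
  x=-4.488: |R|=0.96645 <1
  x=-3.336: |R|=0.70802 <1
  x=-3.073: |R|=0.63632 <1
  x=-4.933: |R|=1.04737 >1
  x=-4.874: |R|=1.03714 >1
  x=-4.787: |R|=1.02178 >1
Stable set (-4.6667, 0).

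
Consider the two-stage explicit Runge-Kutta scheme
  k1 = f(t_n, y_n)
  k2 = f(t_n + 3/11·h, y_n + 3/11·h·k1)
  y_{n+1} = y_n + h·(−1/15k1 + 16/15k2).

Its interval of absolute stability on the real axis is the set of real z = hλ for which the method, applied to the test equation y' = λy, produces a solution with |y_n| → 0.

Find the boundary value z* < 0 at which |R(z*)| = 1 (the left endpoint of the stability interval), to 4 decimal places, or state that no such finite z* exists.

z* = -3.4375.

Test eqn y'=λy, z=hλ:
  k1=λy_n ⇒ h·k1=z·y_n;  k2=λ(1+3/11z)y_n ⇒ h·k2=z(1+3/11z)y_n
  y_{n+1}/y_n = 1 − 1/15z + 16/15z(1+3/11z) = 1 + z + 16/55z²
  Hence R(z) = 1 + z + 16/55z².

Need |R(x)|<1, x<0.
x=-0.91: |R|=0.3309
R=1: x+16/55x²=0 ⇒ x=−55/16=-3.4375; min R=1−1/(4·16/55)=0.1406>−1
Confirm numerically:
  x=-3.031: |R|=0.64157 <1
  x=-2.685: |R|=0.41223 <1
  x=-2.272: |R|=0.22967 <1
  x=-1.655: |R|=0.14181 <1
  x=-3.851: |R|=1.46324 >1
  x=-3.517: |R|=1.08134 >1
Stable set (-3.4375, 0).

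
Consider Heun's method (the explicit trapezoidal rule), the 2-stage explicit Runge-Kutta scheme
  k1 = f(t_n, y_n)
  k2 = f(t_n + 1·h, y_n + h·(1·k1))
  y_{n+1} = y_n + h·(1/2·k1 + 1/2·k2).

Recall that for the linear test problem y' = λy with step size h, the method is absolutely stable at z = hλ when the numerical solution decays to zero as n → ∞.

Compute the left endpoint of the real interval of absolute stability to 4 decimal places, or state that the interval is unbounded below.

On y'=λy, z=hλ:
  order 2, 2-stage ⇒ R(z)=1+z+z^2/2
  (e.g. R(-1.69)=0.73805, |R|=0.73805)

Need |R(x)|<1, x<0.
x=-1.69: |R|=0.7380
|R(-2.25)|=1.2812 |R(-1.6)|=0.6800 |R(-1.57)|=0.6624
Bisect:
  x_lo=-2.6105 |R|=1.7968  x_hi=-0.1381 |R|=0.8714
  mid=-1.37432 |R|=0.57006 →hi
  mid=-1.99240 |R|=0.99243 →hi
  mid=-2.30144 |R|=1.34688 →lo
  mid=-2.14692 |R|=1.15772 →lo
  mid=-2.06966 |R|=1.07209 →lo
  mid=-2.03103 |R|=1.03151 →lo
  mid=-2.01172 |R|=1.01179 →lo
  mid=-2.00206 |R|=1.00206 →lo
  mid=-1.99723 |R|=0.99723 →hi
  ...
  [-2.00010,-1.99995] ⇒ x*=-2.0000
So |R|<1 on (-2.0000, 0).

z* = -2.0000.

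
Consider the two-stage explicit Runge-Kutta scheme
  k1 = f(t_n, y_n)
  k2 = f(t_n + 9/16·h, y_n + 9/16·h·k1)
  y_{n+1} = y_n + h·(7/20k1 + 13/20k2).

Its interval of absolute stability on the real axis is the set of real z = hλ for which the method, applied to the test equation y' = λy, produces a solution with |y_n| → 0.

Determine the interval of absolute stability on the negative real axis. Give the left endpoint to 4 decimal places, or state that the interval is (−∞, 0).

Set f=λy, z=hλ:
  k1=λy_n ⇒ h·k1=z·y_n;  k2=λ(1+9/16z)y_n ⇒ h·k2=z(1+9/16z)y_n
  y_{n+1}/y_n = 1 + 7/20z + 13/20z(1+9/16z) = 1 + z + 117/320z²
  so R(z) = 1 + z + 117/320z².

Boundary: |R(x)|=1, x<0.
x=-1.48: |R|=0.3209
R=1: x+117/320x²=0 ⇒ x=−320/117=-2.7350; min R=1−1/(4·117/320)=0.3162>−1
Confirm numerically:
  x=-2.702: |R|=0.96736 <1
  x=-2.068: |R|=0.49564 <1
  x=-1.950: |R|=0.44029 <1
  x=-1.287: |R|=0.31861 <1
  x=-2.999: |R|=1.28943 >1
  x=-2.925: |R|=1.20315 >1
  x=-2.908: |R|=1.18389 >1
Interval (-2.7350, 0).

z∈(-2.7350,0).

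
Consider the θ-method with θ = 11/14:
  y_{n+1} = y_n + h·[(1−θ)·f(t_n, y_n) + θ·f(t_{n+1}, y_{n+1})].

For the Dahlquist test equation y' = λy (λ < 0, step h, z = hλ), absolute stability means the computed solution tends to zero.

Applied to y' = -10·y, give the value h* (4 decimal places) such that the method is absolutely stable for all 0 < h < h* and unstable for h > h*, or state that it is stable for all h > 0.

interval (−∞, 0). Any h>0 works for λ=-10.

Test eqn y'=λy, z=hλ:
  y_{n+1} = y_n + z·[3/14·y_n + 11/14·y_{n+1}] ⇒ (1 − 11/14z)y_{n+1} = (1 + 3/14z)y_n
  ⇒ R(z) = (1 + 3/14z)/(1 − 11/14z).

Boundary: |R(x)|=1, x<0.
x=-1.27: |R|=0.3643
x=-2: |R|=0.2222
x=-10: |R|=0.1290
x=-100: |R|=0.2567
θ=11/14≥1/2 ⇒ |1+3/14x|<|1−11/14x| ∀x<0 ⇒ unbounded interval.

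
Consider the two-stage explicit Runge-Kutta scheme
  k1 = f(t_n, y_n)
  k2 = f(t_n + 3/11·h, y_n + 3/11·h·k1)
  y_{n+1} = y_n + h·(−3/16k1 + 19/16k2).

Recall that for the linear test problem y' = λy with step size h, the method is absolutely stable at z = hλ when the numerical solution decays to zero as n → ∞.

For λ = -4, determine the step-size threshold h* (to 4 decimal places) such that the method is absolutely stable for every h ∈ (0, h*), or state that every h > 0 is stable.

Test eqn y'=λy, z=hλ:
  k1=λy_n ⇒ h·k1=z·y_n;  k2=λ(1+3/11z)y_n ⇒ h·k2=z(1+3/11z)y_n
  y_{n+1}/y_n = 1 − 3/16z + 19/16z(1+3/11z) = 1 + z + 57/176z²
  Hence R(z) = 1 + z + 57/176z².

Solve |R(x)|<1 on ℝ⁻.
x=-0.44: |R|=0.6227
R=1: x+57/176x²=0 ⇒ x=−176/57=-3.0877; min R=1−1/(4·57/176)=0.2281>−1
Confirm numerically:
  x=-3.042: |R|=0.95496 <1
  x=-2.742: |R|=0.69299 <1
  x=-2.393: |R|=0.46159 <1
  x=-3.441: |R|=1.39370 >1
  x=-3.208: |R|=1.12497 >1
  x=-3.129: |R|=1.04183 >1
Interval (-3.0877, 0).

(-3.0877,0); λ=-4 ⇒ h* = (176/57)/4 = 0.7719.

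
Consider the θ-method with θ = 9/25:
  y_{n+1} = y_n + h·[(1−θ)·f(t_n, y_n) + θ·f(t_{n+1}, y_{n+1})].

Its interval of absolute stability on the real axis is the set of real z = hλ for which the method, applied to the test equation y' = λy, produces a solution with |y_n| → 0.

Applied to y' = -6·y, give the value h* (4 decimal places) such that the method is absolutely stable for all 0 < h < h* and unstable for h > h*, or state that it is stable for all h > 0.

(-7.1429,0); λ=-6 ⇒ h* = (50/7)/6 = 1.1905.

With y'=λy (z=hλ):
  y_{n+1} = y_n + z·[16/25·y_n + 9/25·y_{n+1}] ⇒ (1 − 9/25z)y_{n+1} = (1 + 16/25z)y_n
  so R(z) = (1 + 16/25z)/(1 − 9/25z).

Boundary: |R(x)|=1, x<0.
x=-0.71: |R|=0.4345
R=−1: 1+16/25x = −1+9/25x ⇒ -7/25x=2 ⇒ x=2/(-7/25)=-7.1429
Confirm numerically:
  x=-6.897: |R|=0.98023 <1
  x=-6.815: |R|=0.97342 <1
  x=-5.476: |R|=0.84293 <1
  x=-3.624: |R|=0.57248 <1
  x=-7.670: |R|=1.03924 >1
  x=-7.588: |R|=1.03340 >1
  x=-7.394: |R|=1.01920 >1
Stable set (-7.1429, 0).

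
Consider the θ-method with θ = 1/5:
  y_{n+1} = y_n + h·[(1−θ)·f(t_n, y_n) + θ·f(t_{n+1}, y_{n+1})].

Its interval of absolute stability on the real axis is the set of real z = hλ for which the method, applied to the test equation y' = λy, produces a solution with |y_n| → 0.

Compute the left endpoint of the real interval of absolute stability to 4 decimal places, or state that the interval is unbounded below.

z* = -3.3333.

Set f=λy, z=hλ:
  y_{n+1} = y_n + z·[4/5·y_n + 1/5·y_{n+1}] ⇒ (1 − 1/5z)y_{n+1} = (1 + 4/5z)y_n
  Hence R(z) = (1 + 4/5z)/(1 − 1/5z).

Solve |R(x)|<1 on ℝ⁻.
x=-1.13: |R|=0.0783
R=−1: 1+4/5x = −1+1/5x ⇒ -3/5x=2 ⇒ x=2/(-3/5)=-3.3333
Confirm numerically:
  x=-3.266: |R|=0.97556 <1
  x=-2.065: |R|=0.46143 <1
  x=-1.899: |R|=0.37629 <1
  x=-1.488: |R|=0.14673 <1
  x=-3.921: |R|=1.19762 >1
  x=-3.875: |R|=1.18310 >1
So |R|<1 on (-3.3333, 0).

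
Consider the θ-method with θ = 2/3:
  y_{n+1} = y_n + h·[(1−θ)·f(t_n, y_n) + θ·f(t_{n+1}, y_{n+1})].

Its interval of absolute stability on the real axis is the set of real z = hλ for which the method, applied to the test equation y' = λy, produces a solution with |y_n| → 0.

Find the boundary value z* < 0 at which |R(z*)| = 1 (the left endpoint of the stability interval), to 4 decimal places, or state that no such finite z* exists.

Set f=λy, z=hλ:
  y_{n+1} = y_n + z·[1/3·y_n + 2/3·y_{n+1}] ⇒ (1 − 2/3z)y_{n+1} = (1 + 1/3z)y_n
  so R(z) = (1 + 1/3z)/(1 − 2/3z).

Need |R(x)|<1, x<0.
x=-1.48: |R|=0.2550
x=-2: |R|=0.1429
x=-10: |R|=0.3043
x=-100: |R|=0.4778
θ=2/3≥1/2 ⇒ |1+1/3x|<|1−2/3x| ∀x<0 ⇒ unbounded interval.

interval (−∞, 0).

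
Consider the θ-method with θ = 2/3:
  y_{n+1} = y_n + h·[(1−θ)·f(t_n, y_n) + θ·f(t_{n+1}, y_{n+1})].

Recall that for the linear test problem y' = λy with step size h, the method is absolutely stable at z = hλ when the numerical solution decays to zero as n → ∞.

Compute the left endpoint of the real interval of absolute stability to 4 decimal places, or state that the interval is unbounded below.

(−∞, 0) — no finite endpoint.

On y'=λy, z=hλ:
  y_{n+1} = y_n + z·[1/3·y_n + 2/3·y_{n+1}] ⇒ (1 − 2/3z)y_{n+1} = (1 + 1/3z)y_n
  ⇒ R(z) = (1 + 1/3z)/(1 − 2/3z).

Boundary: |R(x)|=1, x<0.
x=-1.33: |R|=0.2951
x=-2: |R|=0.1429
x=-10: |R|=0.3043
x=-100: |R|=0.4778
θ=2/3≥1/2 ⇒ |1+1/3x|<|1−2/3x| ∀x<0 ⇒ stable on all of ℝ⁻.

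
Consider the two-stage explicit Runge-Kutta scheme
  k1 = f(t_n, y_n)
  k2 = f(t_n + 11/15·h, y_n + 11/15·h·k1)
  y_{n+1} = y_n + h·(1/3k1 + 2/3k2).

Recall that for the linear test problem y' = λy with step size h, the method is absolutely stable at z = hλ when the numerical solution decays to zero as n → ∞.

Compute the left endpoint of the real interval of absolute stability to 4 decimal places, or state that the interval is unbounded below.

left endpoint -2.0455.

Set f=λy, z=hλ:
  k1=λy_n ⇒ h·k1=z·y_n;  k2=λ(1+11/15z)y_n ⇒ h·k2=z(1+11/15z)y_n
  y_{n+1}/y_n = 1 + 1/3z + 2/3z(1+11/15z) = 1 + z + 22/45z²
  ⇒ R(z) = 1 + z + 22/45z².

Boundary: |R(x)|=1, x<0.
x=-1.53: |R|=0.6144
R=1: x+22/45x²=0 ⇒ x=−45/22=-2.0455; min R=1−1/(4·22/45)=0.4886>−1
Confirm numerically:
  x=-1.436: |R|=0.57214 <1
  x=-1.188: |R|=0.50199 <1
  x=-0.916: |R|=0.49421 <1
  x=-0.873: |R|=0.49960 <1
  x=-2.370: |R|=1.37604 >1
  x=-2.235: |R|=1.20711 >1
Interval (-2.0455, 0).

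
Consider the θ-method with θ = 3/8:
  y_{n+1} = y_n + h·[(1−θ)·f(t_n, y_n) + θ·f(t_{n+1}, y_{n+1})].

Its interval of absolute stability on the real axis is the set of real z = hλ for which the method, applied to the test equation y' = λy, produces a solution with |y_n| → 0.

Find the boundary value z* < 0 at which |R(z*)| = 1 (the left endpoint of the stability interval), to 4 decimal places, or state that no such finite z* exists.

left endpoint -8.0000.

On y'=λy, z=hλ:
  y_{n+1} = y_n + z·[5/8·y_n + 3/8·y_{n+1}] ⇒ (1 − 3/8z)y_{n+1} = (1 + 5/8z)y_n
  ⇒ R(z) = (1 + 5/8z)/(1 − 3/8z).

Find x<0 with |R(x)|<1.
x=-1.22: |R|=0.1630
R=−1: 1+5/8x = −1+3/8x ⇒ -1/4x=2 ⇒ x=2/(-1/4)=-8.0000
Confirm numerically:
  x=-7.509: |R|=0.96783 <1
  x=-7.452: |R|=0.96390 <1
  x=-4.910: |R|=0.72811 <1
  x=-8.170: |R|=1.01046 >1
  x=-8.063: |R|=1.00391 >1
Stable set (-8.0000, 0).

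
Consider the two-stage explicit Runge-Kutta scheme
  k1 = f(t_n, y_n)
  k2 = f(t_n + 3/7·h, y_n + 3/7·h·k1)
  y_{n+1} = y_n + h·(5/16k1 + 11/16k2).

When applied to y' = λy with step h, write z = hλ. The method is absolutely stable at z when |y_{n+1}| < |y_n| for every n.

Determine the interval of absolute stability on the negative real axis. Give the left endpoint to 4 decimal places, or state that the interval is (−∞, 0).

Test eqn y'=λy, z=hλ:
  k1=λy_n ⇒ h·k1=z·y_n;  k2=λ(1+3/7z)y_n ⇒ h·k2=z(1+3/7z)y_n
  y_{n+1}/y_n = 1 + 5/16z + 11/16z(1+3/7z) = 1 + z + 33/112z²
  so R(z) = 1 + z + 33/112z².

Boundary: |R(x)|=1, x<0.
x=-1.48: |R|=0.1654
R=1: x+33/112x²=0 ⇒ x=−112/33=-3.3939; min R=1−1/(4·33/112)=0.1515>−1
Confirm numerically:
  x=-2.435: |R|=0.31200 <1
  x=-2.297: |R|=0.25760 <1
  x=-1.608: |R|=0.15385 <1
  x=-3.972: |R|=1.67652 >1
  x=-3.557: |R|=1.17089 >1
So |R|<1 on (-3.3939, 0).

(-3.3939, 0).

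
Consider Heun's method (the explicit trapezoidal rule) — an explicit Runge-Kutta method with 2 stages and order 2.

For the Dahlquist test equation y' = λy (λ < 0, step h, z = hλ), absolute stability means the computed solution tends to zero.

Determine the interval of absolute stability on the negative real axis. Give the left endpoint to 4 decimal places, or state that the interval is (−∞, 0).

z∈(-2.0000,0).

With y'=λy (z=hλ):
  order 2, 2-stage ⇒ R(z)=1+z+z^2/2
  (e.g. R(-1.67)=0.72445, |R|=0.72445)

Find x<0 with |R(x)|<1.
x=-1.67: |R|=0.7244
|R(-1.43)|=0.5924 |R(-1.17)|=0.5144 |R(-0.85)|=0.5112
Bisect:
  x_lo=-2.4467 |R|=1.5465  x_hi=-0.0597 |R|=0.9421
  mid=-1.25320 |R|=0.53206 →hi
  mid=-1.84997 |R|=0.86122 →hi
  mid=-2.14835 |R|=1.15936 →lo
  mid=-1.99916 |R|=0.99916 →hi
  mid=-2.07376 |R|=1.07648 →lo
  mid=-2.03646 |R|=1.03712 →lo
  mid=-2.01781 |R|=1.01797 →lo
  mid=-2.00849 |R|=1.00852 →lo
  ...
  [-2.00004,-1.99989] ⇒ x*=-2.0000
Interval (-2.0000, 0).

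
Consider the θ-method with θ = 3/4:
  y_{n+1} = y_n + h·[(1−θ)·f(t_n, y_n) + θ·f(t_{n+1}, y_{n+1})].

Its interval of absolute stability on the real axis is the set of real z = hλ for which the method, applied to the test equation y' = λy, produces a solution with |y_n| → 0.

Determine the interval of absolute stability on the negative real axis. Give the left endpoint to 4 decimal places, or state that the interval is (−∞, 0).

interval (−∞, 0).

On y'=λy, z=hλ:
  y_{n+1} = y_n + z·[1/4·y_n + 3/4·y_{n+1}] ⇒ (1 − 3/4z)y_{n+1} = (1 + 1/4z)y_n
  ⇒ R(z) = (1 + 1/4z)/(1 − 3/4z).

Find x<0 with |R(x)|<1.
x=-1.75: |R|=0.2432
x=-2: |R|=0.2000
x=-10: |R|=0.1765
x=-100: |R|=0.3158
θ=3/4≥1/2 ⇒ |1+1/4x|<|1−3/4x| ∀x<0 ⇒ unbounded interval.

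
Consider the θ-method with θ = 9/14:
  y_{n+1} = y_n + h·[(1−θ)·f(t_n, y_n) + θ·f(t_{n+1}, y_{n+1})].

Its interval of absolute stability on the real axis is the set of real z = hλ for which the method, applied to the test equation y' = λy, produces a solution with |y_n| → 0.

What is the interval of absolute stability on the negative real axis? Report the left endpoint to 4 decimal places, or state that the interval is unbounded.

Set f=λy, z=hλ:
  y_{n+1} = y_n + z·[5/14·y_n + 9/14·y_{n+1}] ⇒ (1 − 9/14z)y_{n+1} = (1 + 5/14z)y_n
  so R(z) = (1 + 5/14z)/(1 − 9/14z).

Need |R(x)|<1, x<0.
x=-1.79: |R|=0.1677
x=-2: |R|=0.1250
x=-10: |R|=0.3462
x=-100: |R|=0.5317
θ=9/14≥1/2 ⇒ |1+5/14x|<|1−9/14x| ∀x<0 ⇒ unbounded interval.

(−∞, 0) — no finite endpoint.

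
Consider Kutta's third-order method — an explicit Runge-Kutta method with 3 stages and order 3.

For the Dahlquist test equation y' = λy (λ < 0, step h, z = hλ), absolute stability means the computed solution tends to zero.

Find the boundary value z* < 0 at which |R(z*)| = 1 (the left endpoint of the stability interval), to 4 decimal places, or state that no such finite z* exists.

z* = -2.5127.

Test eqn y'=λy, z=hλ:
  order 3, 3-stage ⇒ R(z)=1+z+z^2/2+z^3/6
  (e.g. R(-0.73)=0.47161, |R|=0.47161)

Find x<0 with |R(x)|<1.
x=-0.73: |R|=0.4716
|R(-2.1)|=0.4385 |R(-2)|=0.3333 |R(-0.64)|=0.5211
Bisect:
  x_lo=-3.0175 |R|=2.0440  x_hi=-0.2816 |R|=0.7543
  mid=-1.64952 |R|=0.03710 →hi
  mid=-2.33350 |R|=0.72863 →hi
  mid=-2.67549 |R|=1.28833 →lo
  mid=-2.50449 |R|=0.98648 →hi
  mid=-2.58999 |R|=1.13160 →lo
  mid=-2.54724 |R|=1.05763 →lo
  mid=-2.52587 |R|=1.02171 →lo
  mid=-2.51518 |R|=1.00401 →lo
  ...
  [-2.51284,-2.51268] ⇒ x*=-2.5127
Interval (-2.5127, 0).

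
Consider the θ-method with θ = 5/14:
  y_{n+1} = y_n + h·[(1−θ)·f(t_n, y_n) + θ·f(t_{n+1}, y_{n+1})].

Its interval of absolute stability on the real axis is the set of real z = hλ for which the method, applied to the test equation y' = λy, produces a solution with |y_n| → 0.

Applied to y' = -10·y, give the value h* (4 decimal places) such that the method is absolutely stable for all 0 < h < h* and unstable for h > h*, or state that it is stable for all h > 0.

On y'=λy, z=hλ:
  y_{n+1} = y_n + z·[9/14·y_n + 5/14·y_{n+1}] ⇒ (1 − 5/14z)y_{n+1} = (1 + 9/14z)y_n
  R(z) = (1 + 9/14z)/(1 − 5/14z).

Need |R(x)|<1, x<0.
x=-0.61: |R|=0.4991
R=−1: 1+9/14x = −1+5/14x ⇒ -2/7x=2 ⇒ x=2/(-2/7)=-7.0000
Confirm numerically:
  x=-6.612: |R|=0.96702 <1
  x=-4.101: |R|=0.66393 <1
  x=-4.067: |R|=0.65831 <1
  x=-7.547: |R|=1.04229 >1
  x=-7.125: |R|=1.01008 >1
So |R|<1 on (-7.0000, 0).

(-7.0000,0); λ=-10 ⇒ h* = (7)/10 = 0.7000.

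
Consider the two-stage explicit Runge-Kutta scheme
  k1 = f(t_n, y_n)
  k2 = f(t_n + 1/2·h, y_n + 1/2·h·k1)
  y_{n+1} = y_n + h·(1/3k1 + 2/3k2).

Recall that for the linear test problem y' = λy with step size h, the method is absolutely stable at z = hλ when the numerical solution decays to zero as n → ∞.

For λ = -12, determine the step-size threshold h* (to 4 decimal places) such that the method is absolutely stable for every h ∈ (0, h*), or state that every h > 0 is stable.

Set f=λy, z=hλ:
  k1=λy_n ⇒ h·k1=z·y_n;  k2=λ(1+1/2z)y_n ⇒ h·k2=z(1+1/2z)y_n
  y_{n+1}/y_n = 1 + 1/3z + 2/3z(1+1/2z) = 1 + z + 1/3z²
  so R(z) = 1 + z + 1/3z².

Solve |R(x)|<1 on ℝ⁻.
x=-0.5: |R|=0.5833
R=1: x+1/3x²=0 ⇒ x=−3=-3.0000; min R=1−1/(4·1/3)=0.2500>−1
Confirm numerically:
  x=-2.612: |R|=0.66218 <1
  x=-2.227: |R|=0.42618 <1
  x=-1.340: |R|=0.25853 <1
  x=-1.313: |R|=0.26166 <1
  x=-3.053: |R|=1.05394 >1
  x=-3.025: |R|=1.02521 >1
So |R|<1 on (-3.0000, 0).

(-3.0000,0); λ=-12 ⇒ h* = (3)/12 = 0.2500.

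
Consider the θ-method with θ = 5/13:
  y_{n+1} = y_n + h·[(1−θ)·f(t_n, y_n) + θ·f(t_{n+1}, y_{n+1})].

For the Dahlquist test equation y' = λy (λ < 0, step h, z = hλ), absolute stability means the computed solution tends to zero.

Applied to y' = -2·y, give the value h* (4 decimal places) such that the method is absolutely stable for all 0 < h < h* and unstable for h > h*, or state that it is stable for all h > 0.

(-8.6667,0); λ=-2 ⇒ h* = (26/3)/2 = 4.3333.

Set f=λy, z=hλ:
  y_{n+1} = y_n + z·[8/13·y_n + 5/13·y_{n+1}] ⇒ (1 − 5/13z)y_{n+1} = (1 + 8/13z)y_n
  R(z) = (1 + 8/13z)/(1 − 5/13z).

Need |R(x)|<1, x<0.
x=-0.98: |R|=0.2883
R=−1: 1+8/13x = −1+5/13x ⇒ -3/13x=2 ⇒ x=2/(-3/13)=-8.6667
Confirm numerically:
  x=-6.722: |R|=0.87483 <1
  x=-6.530: |R|=0.85958 <1
  x=-4.992: |R|=0.70959 <1
  x=-3.887: |R|=0.55792 <1
  x=-9.085: |R|=1.02148 >1
  x=-8.962: |R|=1.01533 >1
  x=-8.714: |R|=1.00251 >1
So |R|<1 on (-8.6667, 0).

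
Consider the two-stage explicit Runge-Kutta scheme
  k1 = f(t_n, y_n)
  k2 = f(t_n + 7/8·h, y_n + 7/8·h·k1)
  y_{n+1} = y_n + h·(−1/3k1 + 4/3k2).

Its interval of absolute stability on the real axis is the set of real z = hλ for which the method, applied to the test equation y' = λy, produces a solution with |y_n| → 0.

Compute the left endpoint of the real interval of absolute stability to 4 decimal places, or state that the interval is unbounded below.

With y'=λy (z=hλ):
  k1=λy_n ⇒ h·k1=z·y_n;  k2=λ(1+7/8z)y_n ⇒ h·k2=z(1+7/8z)y_n
  y_{n+1}/y_n = 1 − 1/3z + 4/3z(1+7/8z) = 1 + z + 7/6z²
  R(z) = 1 + z + 7/6z².

Boundary: |R(x)|=1, x<0.
x=-0.65: |R|=0.8429
R=1: x+7/6x²=0 ⇒ x=−6/7=-0.8571; min R=1−1/(4·7/6)=0.7857>−1
Confirm numerically:
  x=-0.570: |R|=0.80905 <1
  x=-0.409: |R|=0.78616 <1
  x=-0.366: |R|=0.79028 <1
  x=-1.285: |R|=1.64143 >1
  x=-0.939: |R|=1.08967 >1
Interval (-0.8571, 0).

z* = -0.8571.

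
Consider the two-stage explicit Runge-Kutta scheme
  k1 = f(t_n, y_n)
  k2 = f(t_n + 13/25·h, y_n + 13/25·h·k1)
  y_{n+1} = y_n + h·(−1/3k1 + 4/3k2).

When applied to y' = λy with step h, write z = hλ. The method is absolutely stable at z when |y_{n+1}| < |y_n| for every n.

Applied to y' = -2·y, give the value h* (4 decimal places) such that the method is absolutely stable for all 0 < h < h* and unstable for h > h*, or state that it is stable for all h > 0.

With y'=λy (z=hλ):
  k1=λy_n ⇒ h·k1=z·y_n;  k2=λ(1+13/25z)y_n ⇒ h·k2=z(1+13/25z)y_n
  y_{n+1}/y_n = 1 − 1/3z + 4/3z(1+13/25z) = 1 + z + 52/75z²
  so R(z) = 1 + z + 52/75z².

Boundary: |R(x)|=1, x<0.
x=-1.8: |R|=1.4464
R=1: x+52/75x²=0 ⇒ x=−75/52=-1.4423; min R=1−1/(4·52/75)=0.6394>−1
Confirm numerically:
  x=-1.342: |R|=0.90667 <1
  x=-1.128: |R|=0.75419 <1
  x=-0.892: |R|=0.65966 <1
  x=-0.878: |R|=0.65648 <1
  x=-1.653: |R|=1.24147 >1
  x=-1.547: |R|=1.11229 >1
So |R|<1 on (-1.4423, 0).

(-1.4423,0); λ=-2 ⇒ h* = (75/52)/2 = 0.7212.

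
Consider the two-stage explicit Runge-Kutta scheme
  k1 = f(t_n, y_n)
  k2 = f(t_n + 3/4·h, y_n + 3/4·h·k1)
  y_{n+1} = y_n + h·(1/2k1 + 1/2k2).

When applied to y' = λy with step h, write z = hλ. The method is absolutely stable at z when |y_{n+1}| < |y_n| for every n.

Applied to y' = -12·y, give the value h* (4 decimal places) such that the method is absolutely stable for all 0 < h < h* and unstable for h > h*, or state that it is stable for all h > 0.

On y'=λy, z=hλ:
  k1=λy_n ⇒ h·k1=z·y_n;  k2=λ(1+3/4z)y_n ⇒ h·k2=z(1+3/4z)y_n
  y_{n+1}/y_n = 1 + 1/2z + 1/2z(1+3/4z) = 1 + z + 3/8z²
  Hence R(z) = 1 + z + 3/8z².

Need |R(x)|<1, x<0.
x=-0.73: |R|=0.4698
R=1: x+3/8x²=0 ⇒ x=−8/3=-2.6667; min R=1−1/(4·3/8)=0.3333>−1
Confirm numerically:
  x=-2.154: |R|=0.58589 <1
  x=-2.023: |R|=0.51170 <1
  x=-1.990: |R|=0.49504 <1
  x=-1.777: |R|=0.40715 <1
  x=-3.131: |R|=1.54519 >1
  x=-2.993: |R|=1.36627 >1
So |R|<1 on (-2.6667, 0).

(-2.6667,0); λ=-12 ⇒ h* = (8/3)/12 = 0.2222.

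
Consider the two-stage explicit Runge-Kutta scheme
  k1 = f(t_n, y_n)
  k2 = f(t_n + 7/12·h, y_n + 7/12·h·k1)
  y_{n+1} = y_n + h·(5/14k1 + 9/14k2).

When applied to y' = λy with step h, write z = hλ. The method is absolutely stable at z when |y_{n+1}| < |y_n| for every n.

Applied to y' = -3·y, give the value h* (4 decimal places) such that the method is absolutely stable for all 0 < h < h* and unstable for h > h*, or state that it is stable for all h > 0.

Test eqn y'=λy, z=hλ:
  k1=λy_n ⇒ h·k1=z·y_n;  k2=λ(1+7/12z)y_n ⇒ h·k2=z(1+7/12z)y_n
  y_{n+1}/y_n = 1 + 5/14z + 9/14z(1+7/12z) = 1 + z + 3/8z²
  ⇒ R(z) = 1 + z + 3/8z².

Need |R(x)|<1, x<0.
x=-1.73: |R|=0.3923
R=1: x+3/8x²=0 ⇒ x=−8/3=-2.6667; min R=1−1/(4·3/8)=0.3333>−1
Confirm numerically:
  x=-2.470: |R|=0.81784 <1
  x=-1.479: |R|=0.34129 <1
  x=-1.284: |R|=0.33425 <1
  x=-1.279: |R|=0.33444 <1
  x=-3.127: |R|=1.53980 >1
  x=-2.905: |R|=1.25963 >1
  x=-2.827: |R|=1.16997 >1
So |R|<1 on (-2.6667, 0).

(-2.6667,0); λ=-3 ⇒ h* = (8/3)/3 = 0.8889.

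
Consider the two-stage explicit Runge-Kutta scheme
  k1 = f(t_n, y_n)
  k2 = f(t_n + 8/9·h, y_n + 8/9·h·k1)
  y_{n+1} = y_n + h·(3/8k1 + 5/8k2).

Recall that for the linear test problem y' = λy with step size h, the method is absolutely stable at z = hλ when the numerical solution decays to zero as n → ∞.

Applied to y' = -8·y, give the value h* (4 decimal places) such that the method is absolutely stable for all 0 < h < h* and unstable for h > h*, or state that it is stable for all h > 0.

(-1.8000,0); λ=-8 ⇒ h* = (9/5)/8 = 0.2250.

Test eqn y'=λy, z=hλ:
  k1=λy_n ⇒ h·k1=z·y_n;  k2=λ(1+8/9z)y_n ⇒ h·k2=z(1+8/9z)y_n
  y_{n+1}/y_n = 1 + 3/8z + 5/8z(1+8/9z) = 1 + z + 5/9z²
  R(z) = 1 + z + 5/9z².

Boundary: |R(x)|=1, x<0.
x=-1.22: |R|=0.6069
R=1: x+5/9x²=0 ⇒ x=−9/5=-1.8000; min R=1−1/(4·5/9)=0.5500>−1
Confirm numerically:
  x=-1.706: |R|=0.91091 <1
  x=-1.574: |R|=0.80238 <1
  x=-1.561: |R|=0.79273 <1
  x=-0.918: |R|=0.55018 <1
  x=-2.388: |R|=1.78008 >1
  x=-1.833: |R|=1.03360 >1
So |R|<1 on (-1.8000, 0).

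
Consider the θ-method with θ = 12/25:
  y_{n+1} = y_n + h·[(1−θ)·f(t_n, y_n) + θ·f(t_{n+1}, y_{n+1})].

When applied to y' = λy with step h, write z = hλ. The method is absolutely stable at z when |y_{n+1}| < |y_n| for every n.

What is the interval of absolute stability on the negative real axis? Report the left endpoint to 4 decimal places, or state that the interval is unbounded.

(-50.0000, 0).

On y'=λy, z=hλ:
  y_{n+1} = y_n + z·[13/25·y_n + 12/25·y_{n+1}] ⇒ (1 − 12/25z)y_{n+1} = (1 + 13/25z)y_n
  R(z) = (1 + 13/25z)/(1 − 12/25z).

Boundary: |R(x)|=1, x<0.
x=-1.3: |R|=0.1995
R=−1: 1+13/25x = −1+12/25x ⇒ -1/25x=2 ⇒ x=2/(-1/25)=-50.0000
Confirm numerically:
  x=-37.161: |R|=0.97274 <1
  x=-36.773: |R|=0.97163 <1
  x=-32.728: |R|=0.95865 <1
  x=-22.030: |R|=0.90334 <1
  x=-50.447: |R|=1.00071 >1
  x=-50.298: |R|=1.00047 >1
Interval (-50.0000, 0).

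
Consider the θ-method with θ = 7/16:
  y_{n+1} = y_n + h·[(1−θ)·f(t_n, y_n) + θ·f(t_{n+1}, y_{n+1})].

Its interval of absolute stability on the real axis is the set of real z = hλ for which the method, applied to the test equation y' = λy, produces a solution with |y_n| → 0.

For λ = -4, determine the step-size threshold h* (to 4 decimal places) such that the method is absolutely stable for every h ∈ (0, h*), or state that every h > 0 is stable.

With y'=λy (z=hλ):
  y_{n+1} = y_n + z·[9/16·y_n + 7/16·y_{n+1}] ⇒ (1 − 7/16z)y_{n+1} = (1 + 9/16z)y_n
  ⇒ R(z) = (1 + 9/16z)/(1 − 7/16z).

Need |R(x)|<1, x<0.
x=-0.58: |R|=0.5374
R=−1: 1+9/16x = −1+7/16x ⇒ -1/8x=2 ⇒ x=2/(-1/8)=-16.0000
Confirm numerically:
  x=-15.893: |R|=0.99832 <1
  x=-12.289: |R|=0.92725 <1
  x=-9.790: |R|=0.85307 <1
  x=-7.903: |R|=0.77294 <1
  x=-16.520: |R|=1.00790 >1
  x=-16.254: |R|=1.00391 >1
Stable set (-16.0000, 0).

(-16.0000,0); λ=-4 ⇒ h* = (16)/4 = 4.0000.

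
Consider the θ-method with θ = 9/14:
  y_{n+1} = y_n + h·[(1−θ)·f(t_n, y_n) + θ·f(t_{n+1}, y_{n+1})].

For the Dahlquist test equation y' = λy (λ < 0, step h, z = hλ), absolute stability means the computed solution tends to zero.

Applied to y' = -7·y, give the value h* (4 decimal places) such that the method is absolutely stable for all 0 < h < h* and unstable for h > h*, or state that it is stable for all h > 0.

interval (−∞, 0). Any h>0 works for λ=-7.

On y'=λy, z=hλ:
  y_{n+1} = y_n + z·[5/14·y_n + 9/14·y_{n+1}] ⇒ (1 − 9/14z)y_{n+1} = (1 + 5/14z)y_n
  ⇒ R(z) = (1 + 5/14z)/(1 − 9/14z).

Boundary: |R(x)|=1, x<0.
x=-1.06: |R|=0.3696
x=-2: |R|=0.1250
x=-10: |R|=0.3462
x=-100: |R|=0.5317
θ=9/14≥1/2 ⇒ |1+5/14x|<|1−9/14x| ∀x<0 ⇒ stable on all of ℝ⁻.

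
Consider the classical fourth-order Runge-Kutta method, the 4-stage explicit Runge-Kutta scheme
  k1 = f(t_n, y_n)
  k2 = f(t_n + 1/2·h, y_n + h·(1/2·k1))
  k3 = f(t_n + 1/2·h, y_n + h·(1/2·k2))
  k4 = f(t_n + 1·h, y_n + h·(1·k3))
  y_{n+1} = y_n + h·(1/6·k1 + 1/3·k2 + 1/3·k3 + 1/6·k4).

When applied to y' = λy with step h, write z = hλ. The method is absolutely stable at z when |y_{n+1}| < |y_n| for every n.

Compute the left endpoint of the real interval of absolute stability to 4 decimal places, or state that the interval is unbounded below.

Test eqn y'=λy, z=hλ:
  order 4, 4-stage ⇒ R(z)=1+z+z^2/2+z^3/6+z^4/24
  (e.g. R(-1.55)=0.27110, |R|=0.27110)

Find x<0 with |R(x)|<1.
x=-1.55: |R|=0.2711
|R(-2.77)|=0.9772 |R(-2.45)|=0.6015 |R(-1.72)|=0.2758
Bisect:
  x_lo=-3.4631 |R|=2.6044  x_hi=-0.3261 |R|=0.7218
  mid=-1.89463 |R|=0.30357 →hi
  mid=-2.67888 |R|=0.85107 →hi
  mid=-3.07101 |R|=1.52345 →lo
  mid=-2.87495 |R|=1.14380 →lo
  mid=-2.77691 |R|=0.98744 →hi
  mid=-2.82593 |R|=1.06302 →lo
  mid=-2.80142 |R|=1.02459 →lo
  mid=-2.78917 |R|=1.00586 →lo
  ...
  [-2.78534,-2.78515] ⇒ x*=-2.7853
Interval (-2.7853, 0).

left endpoint -2.7853.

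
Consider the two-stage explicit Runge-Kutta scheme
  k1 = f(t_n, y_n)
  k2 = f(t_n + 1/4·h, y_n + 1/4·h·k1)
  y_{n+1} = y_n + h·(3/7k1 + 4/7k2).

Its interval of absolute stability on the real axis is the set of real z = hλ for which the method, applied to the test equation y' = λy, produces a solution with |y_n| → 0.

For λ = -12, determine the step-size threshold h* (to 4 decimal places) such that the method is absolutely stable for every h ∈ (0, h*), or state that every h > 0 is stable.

On y'=λy, z=hλ:
  k1=λy_n ⇒ h·k1=z·y_n;  k2=λ(1+1/4z)y_n ⇒ h·k2=z(1+1/4z)y_n
  y_{n+1}/y_n = 1 + 3/7z + 4/7z(1+1/4z) = 1 + z + 1/7z²
  Hence R(z) = 1 + z + 1/7z².

Boundary: |R(x)|=1, x<0.
x=-0.52: |R|=0.5186
R=1: x+1/7x²=0 ⇒ x=−7=-7.0000; min R=1−1/(4·1/7)=-0.7500>−1
Confirm numerically:
  x=-6.187: |R|=0.28142 <1
  x=-5.339: |R|=0.26687 <1
  x=-5.241: |R|=0.31699 <1
  x=-4.781: |R|=0.51558 <1
  x=-7.424: |R|=1.44968 >1
  x=-7.222: |R|=1.22904 >1
  x=-7.149: |R|=1.15217 >1
Stable set (-7.0000, 0).

(-7.0000,0); λ=-12 ⇒ h* = (7)/12 = 0.5833.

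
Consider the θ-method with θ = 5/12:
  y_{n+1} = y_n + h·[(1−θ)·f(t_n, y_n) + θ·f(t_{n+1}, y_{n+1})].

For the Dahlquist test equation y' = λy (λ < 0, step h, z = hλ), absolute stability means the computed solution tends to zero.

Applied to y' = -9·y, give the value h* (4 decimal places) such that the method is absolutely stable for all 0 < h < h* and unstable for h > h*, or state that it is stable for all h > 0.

(-12.0000,0); λ=-9 ⇒ h* = (12)/9 = 1.3333.

Test eqn y'=λy, z=hλ:
  y_{n+1} = y_n + z·[7/12·y_n + 5/12·y_{n+1}] ⇒ (1 − 5/12z)y_{n+1} = (1 + 7/12z)y_n
  ⇒ R(z) = (1 + 7/12z)/(1 − 5/12z).

Need |R(x)|<1, x<0.
x=-1.14: |R|=0.2271
R=−1: 1+7/12x = −1+5/12x ⇒ -1/6x=2 ⇒ x=2/(-1/6)=-12.0000
Confirm numerically:
  x=-11.085: |R|=0.97286 <1
  x=-9.856: |R|=0.93003 <1
  x=-8.682: |R|=0.88024 <1
  x=-6.013: |R|=0.71535 <1
  x=-12.520: |R|=1.01394 >1
  x=-12.414: |R|=1.01118 >1
  x=-12.198: |R|=1.00543 >1
So |R|<1 on (-12.0000, 0).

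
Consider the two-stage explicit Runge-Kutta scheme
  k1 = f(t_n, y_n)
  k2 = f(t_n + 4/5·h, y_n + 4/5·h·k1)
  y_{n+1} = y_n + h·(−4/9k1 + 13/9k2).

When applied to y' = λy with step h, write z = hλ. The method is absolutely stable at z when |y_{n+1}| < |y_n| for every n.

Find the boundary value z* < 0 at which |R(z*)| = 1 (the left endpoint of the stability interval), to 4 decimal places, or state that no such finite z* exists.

left endpoint -0.8654.

On y'=λy, z=hλ:
  k1=λy_n ⇒ h·k1=z·y_n;  k2=λ(1+4/5z)y_n ⇒ h·k2=z(1+4/5z)y_n
  y_{n+1}/y_n = 1 − 4/9z + 13/9z(1+4/5z) = 1 + z + 52/45z²
  ⇒ R(z) = 1 + z + 52/45z².

Need |R(x)|<1, x<0.
x=-1.39: |R|=1.8426
R=1: x+52/45x²=0 ⇒ x=−45/52=-0.8654; min R=1−1/(4·52/45)=0.7837>−1
Confirm numerically:
  x=-0.660: |R|=0.84336 <1
  x=-0.533: |R|=0.79528 <1
  x=-0.488: |R|=0.78719 <1
  x=-0.407: |R|=0.78442 <1
  x=-1.417: |R|=1.90323 >1
  x=-1.214: |R|=1.48905 >1
  x=-1.009: |R|=1.16745 >1
Interval (-0.8654, 0).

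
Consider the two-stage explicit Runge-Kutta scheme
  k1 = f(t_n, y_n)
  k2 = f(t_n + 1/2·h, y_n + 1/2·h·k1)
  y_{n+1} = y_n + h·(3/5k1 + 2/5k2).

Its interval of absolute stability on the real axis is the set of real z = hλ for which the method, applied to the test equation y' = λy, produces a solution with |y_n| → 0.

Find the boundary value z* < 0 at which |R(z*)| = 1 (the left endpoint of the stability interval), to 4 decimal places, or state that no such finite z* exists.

left endpoint -5.0000.

Set f=λy, z=hλ:
  k1=λy_n ⇒ h·k1=z·y_n;  k2=λ(1+1/2z)y_n ⇒ h·k2=z(1+1/2z)y_n
  y_{n+1}/y_n = 1 + 3/5z + 2/5z(1+1/2z) = 1 + z + 1/5z²
  Hence R(z) = 1 + z + 1/5z².

Boundary: |R(x)|=1, x<0.
x=-0.69: |R|=0.4052
R=1: x+1/5x²=0 ⇒ x=−5=-5.0000; min R=1−1/(4·1/5)=-0.2500>−1
Confirm numerically:
  x=-4.828: |R|=0.83392 <1
  x=-2.310: |R|=0.24278 <1
  x=-2.284: |R|=0.24067 <1
  x=-2.266: |R|=0.23905 <1
  x=-5.428: |R|=1.46464 >1
  x=-5.223: |R|=1.23295 >1
  x=-5.188: |R|=1.19507 >1
Interval (-5.0000, 0).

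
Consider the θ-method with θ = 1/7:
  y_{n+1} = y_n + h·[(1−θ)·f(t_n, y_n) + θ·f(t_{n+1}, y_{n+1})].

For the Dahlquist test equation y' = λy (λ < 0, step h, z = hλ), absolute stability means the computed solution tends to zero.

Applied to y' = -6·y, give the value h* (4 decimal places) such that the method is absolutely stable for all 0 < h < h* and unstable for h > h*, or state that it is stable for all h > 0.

With y'=λy (z=hλ):
  y_{n+1} = y_n + z·[6/7·y_n + 1/7·y_{n+1}] ⇒ (1 − 1/7z)y_{n+1} = (1 + 6/7z)y_n
  R(z) = (1 + 6/7z)/(1 − 1/7z).

Find x<0 with |R(x)|<1.
x=-1.71: |R|=0.3743
R=−1: 1+6/7x = −1+1/7x ⇒ -5/7x=2 ⇒ x=2/(-5/7)=-2.8000
Confirm numerically:
  x=-2.234: |R|=0.69352 <1
  x=-1.588: |R|=0.29436 <1
  x=-1.474: |R|=0.21761 <1
  x=-3.277: |R|=1.23207 >1
  x=-3.008: |R|=1.10392 >1
So |R|<1 on (-2.8000, 0).

(-2.8000,0); λ=-6 ⇒ h* = (14/5)/6 = 0.4667.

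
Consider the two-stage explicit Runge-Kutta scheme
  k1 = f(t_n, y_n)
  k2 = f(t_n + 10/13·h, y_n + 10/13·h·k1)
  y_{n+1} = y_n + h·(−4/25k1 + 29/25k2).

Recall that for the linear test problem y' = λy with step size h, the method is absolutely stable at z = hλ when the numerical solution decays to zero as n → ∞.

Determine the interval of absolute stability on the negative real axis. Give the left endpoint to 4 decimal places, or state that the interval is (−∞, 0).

(-1.1207, 0).

Test eqn y'=λy, z=hλ:
  k1=λy_n ⇒ h·k1=z·y_n;  k2=λ(1+10/13z)y_n ⇒ h·k2=z(1+10/13z)y_n
  y_{n+1}/y_n = 1 − 4/25z + 29/25z(1+10/13z) = 1 + z + 58/65z²
  R(z) = 1 + z + 58/65z².

Solve |R(x)|<1 on ℝ⁻.
x=-0.33: |R|=0.7672
R=1: x+58/65x²=0 ⇒ x=−65/58=-1.1207; min R=1−1/(4·58/65)=0.7198>−1
Confirm numerically:
  x=-0.991: |R|=0.88532 <1
  x=-0.924: |R|=0.83783 <1
  x=-0.515: |R|=0.72166 <1
  x=-1.717: |R|=1.91360 >1
  x=-1.410: |R|=1.36400 >1
Interval (-1.1207, 0).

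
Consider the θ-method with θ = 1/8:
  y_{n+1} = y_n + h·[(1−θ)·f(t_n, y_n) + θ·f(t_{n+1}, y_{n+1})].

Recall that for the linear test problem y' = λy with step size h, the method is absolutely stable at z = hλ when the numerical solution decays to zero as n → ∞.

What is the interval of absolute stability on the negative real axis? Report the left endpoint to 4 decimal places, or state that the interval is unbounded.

Set f=λy, z=hλ:
  y_{n+1} = y_n + z·[7/8·y_n + 1/8·y_{n+1}] ⇒ (1 − 1/8z)y_{n+1} = (1 + 7/8z)y_n
  R(z) = (1 + 7/8z)/(1 − 1/8z).

Boundary: |R(x)|=1, x<0.
x=-0.89: |R|=0.1991
R=−1: 1+7/8x = −1+1/8x ⇒ -3/4x=2 ⇒ x=2/(-3/4)=-2.6667
Confirm numerically:
  x=-1.575: |R|=0.31593 <1
  x=-1.438: |R|=0.21890 <1
  x=-1.378: |R|=0.17552 <1
  x=-1.329: |R|=0.13967 <1
  x=-3.146: |R|=1.25803 >1
  x=-3.000: |R|=1.18182 >1
  x=-2.867: |R|=1.11061 >1
So |R|<1 on (-2.6667, 0).

z∈(-2.6667,0).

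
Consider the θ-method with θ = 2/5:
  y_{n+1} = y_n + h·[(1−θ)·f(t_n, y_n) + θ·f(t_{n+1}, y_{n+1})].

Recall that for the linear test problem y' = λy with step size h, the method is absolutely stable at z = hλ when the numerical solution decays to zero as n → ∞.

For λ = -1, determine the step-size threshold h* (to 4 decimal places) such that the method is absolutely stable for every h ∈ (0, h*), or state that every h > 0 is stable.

With y'=λy (z=hλ):
  y_{n+1} = y_n + z·[3/5·y_n + 2/5·y_{n+1}] ⇒ (1 − 2/5z)y_{n+1} = (1 + 3/5z)y_n
  R(z) = (1 + 3/5z)/(1 − 2/5z).

Boundary: |R(x)|=1, x<0.
x=-0.47: |R|=0.6044
R=−1: 1+3/5x = −1+2/5x ⇒ -1/5x=2 ⇒ x=2/(-1/5)=-10.0000
Confirm numerically:
  x=-9.677: |R|=0.98674 <1
  x=-6.688: |R|=0.81976 <1
  x=-6.355: |R|=0.79418 <1
  x=-4.080: |R|=0.55015 <1
  x=-10.444: |R|=1.01715 >1
  x=-10.295: |R|=1.01153 >1
So |R|<1 on (-10.0000, 0).

(-10.0000,0); λ=-1 ⇒ h* = (10)/1 = 10.0000.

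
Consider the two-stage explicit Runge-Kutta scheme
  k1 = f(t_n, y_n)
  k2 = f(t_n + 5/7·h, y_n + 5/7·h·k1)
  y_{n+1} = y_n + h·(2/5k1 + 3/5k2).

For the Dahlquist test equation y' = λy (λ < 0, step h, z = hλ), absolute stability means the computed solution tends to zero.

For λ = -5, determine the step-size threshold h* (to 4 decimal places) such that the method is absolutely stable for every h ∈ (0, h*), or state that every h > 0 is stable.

(-2.3333,0); λ=-5 ⇒ h* = (7/3)/5 = 0.4667.

Set f=λy, z=hλ:
  k1=λy_n ⇒ h·k1=z·y_n;  k2=λ(1+5/7z)y_n ⇒ h·k2=z(1+5/7z)y_n
  y_{n+1}/y_n = 1 + 2/5z + 3/5z(1+5/7z) = 1 + z + 3/7z²
  R(z) = 1 + z + 3/7z².

Boundary: |R(x)|=1, x<0.
x=-0.99: |R|=0.4300
R=1: x+3/7x²=0 ⇒ x=−7/3=-2.3333; min R=1−1/(4·3/7)=0.4167>−1
Confirm numerically:
  x=-2.149: |R|=0.83023 <1
  x=-2.000: |R|=0.71429 <1
  x=-1.743: |R|=0.55902 <1
  x=-1.153: |R|=0.41675 <1
  x=-2.844: |R|=1.62243 >1
  x=-2.647: |R|=1.35583 >1
  x=-2.517: |R|=1.19812 >1
So |R|<1 on (-2.3333, 0).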